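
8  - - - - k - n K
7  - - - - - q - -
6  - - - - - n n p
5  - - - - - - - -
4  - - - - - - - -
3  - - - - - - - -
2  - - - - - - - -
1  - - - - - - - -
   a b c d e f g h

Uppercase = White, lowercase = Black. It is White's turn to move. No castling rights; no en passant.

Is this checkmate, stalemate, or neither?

White to move; white king on h8.
In check: yes, from the black knight on g6.
King squares — g7: attacked by Qf7; h7: attacked by Nf6; g8: attacked by Nf6.
Legal moves for White: none.
In check with no legal moves → checkmate.

checkmate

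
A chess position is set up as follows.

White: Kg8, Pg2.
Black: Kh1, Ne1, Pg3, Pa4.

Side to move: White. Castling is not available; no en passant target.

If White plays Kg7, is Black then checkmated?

After Kg7: black king on h1; in check: no.
Black is not in check, so this cannot be checkmate.

no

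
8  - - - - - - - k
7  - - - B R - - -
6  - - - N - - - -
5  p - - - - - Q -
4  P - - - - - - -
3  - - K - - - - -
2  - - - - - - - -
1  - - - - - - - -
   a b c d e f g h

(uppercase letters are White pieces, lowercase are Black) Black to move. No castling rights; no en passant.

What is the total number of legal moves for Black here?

Black to move; king on h8.
In check: no.
Legal moves: none.
Count: 0.

0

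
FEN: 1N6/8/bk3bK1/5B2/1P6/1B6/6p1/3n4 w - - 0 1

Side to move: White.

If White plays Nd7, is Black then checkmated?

no

After Nd7: black king on b6; in check: yes, from the white knight on d7.
Black has 5 legal replies: Kc7, Kb7, Ka7, Kc6, Kb5.
In check but a legal move exists → not checkmate.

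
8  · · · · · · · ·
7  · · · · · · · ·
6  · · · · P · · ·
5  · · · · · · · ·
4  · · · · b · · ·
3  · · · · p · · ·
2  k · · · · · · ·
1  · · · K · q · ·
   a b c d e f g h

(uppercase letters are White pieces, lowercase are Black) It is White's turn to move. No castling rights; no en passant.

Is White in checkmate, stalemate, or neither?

checkmate

White to move; white king on d1.
In check: yes, from the black queen on f1.
King squares — c1: attacked by Qf1; e1: attacked by Qf1; c2: attacked by Be4; d2: attacked by Pe3; e2: attacked by Qf1.
Legal moves for White: none.
In check with no legal moves → checkmate.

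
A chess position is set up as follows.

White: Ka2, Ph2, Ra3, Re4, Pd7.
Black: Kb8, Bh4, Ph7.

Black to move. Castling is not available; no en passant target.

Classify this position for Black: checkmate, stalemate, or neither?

Black to move; black king on b8.
In check: no.
Legal moves for Black: Kc7, Kb7, Bd8, Be7, Bf6, Bg5, Bg3, Bf2, Be1, h6, h5.
Black has 11 legal moves and is not in check → neither.

neither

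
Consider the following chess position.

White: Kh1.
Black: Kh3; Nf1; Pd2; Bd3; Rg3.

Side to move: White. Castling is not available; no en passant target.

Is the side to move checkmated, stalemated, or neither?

stalemate

White to move; white king on h1.
In check: no.
King squares — g1: attacked by Rg3; g2: attacked by Rg3; h2: attacked by Nf1.
Legal moves for White: none.
Not in check and no legal moves → stalemate.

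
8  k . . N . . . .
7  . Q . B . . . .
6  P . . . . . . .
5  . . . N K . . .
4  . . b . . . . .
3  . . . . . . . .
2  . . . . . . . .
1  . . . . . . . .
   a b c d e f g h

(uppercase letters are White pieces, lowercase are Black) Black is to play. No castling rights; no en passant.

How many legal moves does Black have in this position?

0

Black to move; king on a8.
In check: yes, from the white queen on b7.
Legal moves: none.
Count: 0.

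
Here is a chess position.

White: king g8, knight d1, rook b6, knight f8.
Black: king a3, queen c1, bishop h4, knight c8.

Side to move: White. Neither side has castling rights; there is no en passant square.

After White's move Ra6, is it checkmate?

After Ra6: black king on a3; in check: yes, from the white rook on a6.
Black has 2 legal replies: Kb4, Kb3.
In check but a legal move exists → not checkmate.

no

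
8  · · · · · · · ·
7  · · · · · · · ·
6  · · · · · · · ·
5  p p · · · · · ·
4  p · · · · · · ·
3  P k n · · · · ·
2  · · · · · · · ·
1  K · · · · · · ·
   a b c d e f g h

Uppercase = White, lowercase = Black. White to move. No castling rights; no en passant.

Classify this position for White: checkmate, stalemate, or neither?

stalemate

White to move; white king on a1.
In check: no.
King squares — b1: attacked by Nc3; a2: attacked by Kb3; b2: attacked by Kb3.
Legal moves for White: none.
Not in check and no legal moves → stalemate.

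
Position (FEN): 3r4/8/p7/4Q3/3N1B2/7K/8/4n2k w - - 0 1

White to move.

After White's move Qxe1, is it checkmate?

After Qxe1: black king on h1; in check: yes, from the white queen on e1.
King squares — g1: attacked by Qe1; g2: attacked by Kh3; h2: attacked by Kh3.
Black has no legal moves → checkmate.

yes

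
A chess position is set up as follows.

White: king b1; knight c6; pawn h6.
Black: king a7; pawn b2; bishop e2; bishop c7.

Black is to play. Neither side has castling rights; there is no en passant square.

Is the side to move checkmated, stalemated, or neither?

Black to move; black king on a7.
In check: yes, from the white knight on c6.
Legal moves for Black: Ka8, Kb7, Kb6, Ka6.
Black is in check but has 4 legal moves → neither.

neither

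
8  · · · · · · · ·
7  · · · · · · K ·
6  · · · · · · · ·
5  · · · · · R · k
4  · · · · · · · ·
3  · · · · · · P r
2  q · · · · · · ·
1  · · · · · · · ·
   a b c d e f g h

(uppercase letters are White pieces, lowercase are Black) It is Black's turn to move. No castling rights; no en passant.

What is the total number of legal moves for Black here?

1

Black to move; king on h5.
In check: yes, from the white rook on f5.
Legal moves: Kg4.
Count: 1.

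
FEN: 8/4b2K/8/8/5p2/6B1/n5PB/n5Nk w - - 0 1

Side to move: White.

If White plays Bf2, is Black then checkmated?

After Bf2: black king on h1; in check: no.
Black is not in check, so this cannot be checkmate.

no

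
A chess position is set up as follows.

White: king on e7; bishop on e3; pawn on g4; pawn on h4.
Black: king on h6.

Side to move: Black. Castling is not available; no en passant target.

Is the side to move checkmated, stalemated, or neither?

Black to move; black king on h6.
In check: yes, from the white bishop on e3.
King squares — g5: attacked by Be3; h5: attacked by Pg4; g6: available; g7: available; h7: available.
Legal moves for Black: Kh7, Kg7, Kg6.
Black is in check but has 3 legal moves → neither.

neither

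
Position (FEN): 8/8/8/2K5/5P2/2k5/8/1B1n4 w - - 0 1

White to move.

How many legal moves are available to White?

White to move; king on c5.
In check: no.
Legal moves: Kd6, Kc6, Kb6, Kd5, Kb5, Bh7, Bg6, Bf5, Be4, Bd3, Bc2, Ba2, f5.
Count: 13.

13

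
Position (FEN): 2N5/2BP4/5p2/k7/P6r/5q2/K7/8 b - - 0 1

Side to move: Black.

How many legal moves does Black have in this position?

3

Black to move; king on a5.
In check: yes, from the white bishop on c7.
Legal moves: Ka6, Kb4, Kxa4.
Count: 3.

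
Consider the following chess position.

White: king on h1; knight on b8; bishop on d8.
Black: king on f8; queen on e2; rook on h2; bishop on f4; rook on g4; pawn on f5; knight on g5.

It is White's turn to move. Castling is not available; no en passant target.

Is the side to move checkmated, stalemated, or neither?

checkmate

White to move; white king on h1.
In check: yes, from the black rook on h2.
King squares — g1: attacked by Rg4; g2: attacked by Qe2; h2: attacked by Qe2.
Legal moves for White: none.
In check with no legal moves → checkmate.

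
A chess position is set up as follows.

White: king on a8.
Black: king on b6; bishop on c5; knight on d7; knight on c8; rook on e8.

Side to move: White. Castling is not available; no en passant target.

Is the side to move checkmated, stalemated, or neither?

stalemate

White to move; white king on a8.
In check: no.
King squares — a7: attacked by Kb6; b7: attacked by Kb6; b8: attacked by Nd7.
Legal moves for White: none.
Not in check and no legal moves → stalemate.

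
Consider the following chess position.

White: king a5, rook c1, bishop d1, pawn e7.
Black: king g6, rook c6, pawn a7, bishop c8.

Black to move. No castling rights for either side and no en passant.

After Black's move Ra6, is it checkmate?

no

After Ra6: white king on a5; in check: yes, from the black rook on a6.
White has 2 legal replies: Kb5, Kb4.
In check but a legal move exists → not checkmate.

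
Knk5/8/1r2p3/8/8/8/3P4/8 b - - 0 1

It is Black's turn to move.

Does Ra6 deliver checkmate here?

yes

After Ra6: white king on a8; in check: yes, from the black rook on a6.
King squares — a7: attacked by Ra6; b7: attacked by Kc8; b8: attacked by Kc8.
White has no legal moves → checkmate.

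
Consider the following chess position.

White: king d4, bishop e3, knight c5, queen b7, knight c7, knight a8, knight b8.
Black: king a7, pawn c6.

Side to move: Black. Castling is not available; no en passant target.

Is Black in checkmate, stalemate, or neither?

checkmate

Black to move; black king on a7.
In check: yes, from the white queen on b7.
King squares — a6: attacked by Nc5; b6: attacked by Qb7; b7: attacked by Nc5; a8: attacked by Qb7; b8: attacked by Qb7.
Legal moves for Black: none.
In check with no legal moves → checkmate.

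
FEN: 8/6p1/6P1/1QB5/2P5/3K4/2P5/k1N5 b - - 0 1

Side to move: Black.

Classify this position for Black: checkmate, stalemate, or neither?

Black to move; black king on a1.
In check: no.
King squares — b1: attacked by Qb5; a2: attacked by Nc1; b2: attacked by Qb5.
Legal moves for Black: none.
Not in check and no legal moves → stalemate.

stalemate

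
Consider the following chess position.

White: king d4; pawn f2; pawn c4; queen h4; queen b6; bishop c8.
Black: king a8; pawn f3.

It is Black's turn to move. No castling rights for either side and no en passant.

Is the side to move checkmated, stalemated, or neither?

stalemate

Black to move; black king on a8.
In check: no.
King squares — a7: attacked by Qb6; b7: attacked by Qb6; b8: attacked by Qb6.
Legal moves for Black: none.
Not in check and no legal moves → stalemate.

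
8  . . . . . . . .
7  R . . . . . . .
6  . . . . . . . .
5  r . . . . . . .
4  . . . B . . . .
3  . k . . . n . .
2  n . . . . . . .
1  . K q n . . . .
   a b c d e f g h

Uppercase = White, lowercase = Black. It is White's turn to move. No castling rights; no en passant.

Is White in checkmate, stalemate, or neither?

White to move; white king on b1.
In check: yes, from the black queen on c1.
King squares — a1: attacked by Qc1; c1: attacked by Na2; a2: attacked by Kb3; b2: attacked by Qc1; c2: attacked by Qc1.
Legal moves for White: none.
In check with no legal moves → checkmate.

checkmate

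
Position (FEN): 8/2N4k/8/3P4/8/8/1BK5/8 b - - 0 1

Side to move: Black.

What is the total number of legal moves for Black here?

Black to move; king on h7.
In check: no.
Legal moves: Kg8, Kh6, Kg6.
Count: 3.

3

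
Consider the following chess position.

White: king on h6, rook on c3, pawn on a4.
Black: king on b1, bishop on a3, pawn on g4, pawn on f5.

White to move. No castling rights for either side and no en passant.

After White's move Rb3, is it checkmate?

no

After Rb3: black king on b1; in check: yes, from the white rook on b3.
Black has 5 legal replies: Kc2, Ka2, Kc1, Ka1, Bb2.
In check but a legal move exists → not checkmate.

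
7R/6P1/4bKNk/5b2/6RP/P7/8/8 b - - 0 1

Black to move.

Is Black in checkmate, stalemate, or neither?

checkmate

Black to move; black king on h6.
In check: yes, from the white rook on h8.
King squares — g5: attacked by Rg4; h5: attacked by Rh8; g6: attacked by Rg4; g7: attacked by Kf6; h7: attacked by Rh8.
Legal moves for Black: none.
In check with no legal moves → checkmate.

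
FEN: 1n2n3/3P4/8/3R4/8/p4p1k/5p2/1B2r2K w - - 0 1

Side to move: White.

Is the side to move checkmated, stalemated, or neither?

White to move; white king on h1.
In check: yes, from the black rook on e1.
King squares — g1: attacked by Re1; g2: attacked by Pf3; h2: attacked by Kh3.
Legal moves for White: none.
In check with no legal moves → checkmate.

checkmate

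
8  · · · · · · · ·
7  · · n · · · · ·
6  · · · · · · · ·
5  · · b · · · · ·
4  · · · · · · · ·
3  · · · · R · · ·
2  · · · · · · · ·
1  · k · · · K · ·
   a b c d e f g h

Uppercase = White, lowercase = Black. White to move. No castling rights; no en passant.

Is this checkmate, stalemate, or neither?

White to move; white king on f1.
In check: no.
Legal moves for White include: Re8, Re7, Re6, Re5, Re4, Rh3, Rg3, Rf3, Rd3, Rc3, Rb3+, Ra3, Re2, Re1+, Kg2, Kf2, Ke2, Kg1, ... (list truncated; more exist).
White has legal moves and is not in check → neither.

neither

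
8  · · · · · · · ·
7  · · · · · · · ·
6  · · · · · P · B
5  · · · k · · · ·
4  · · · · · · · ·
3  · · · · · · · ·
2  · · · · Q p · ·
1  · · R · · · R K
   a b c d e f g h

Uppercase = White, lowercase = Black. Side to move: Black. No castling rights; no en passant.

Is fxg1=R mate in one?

After fxg1=R: white king on h1; in check: yes, from the black rook on g1.
White has 3 legal replies: Kh2, Kxg1, Rxg1.
In check but a legal move exists → not checkmate.

no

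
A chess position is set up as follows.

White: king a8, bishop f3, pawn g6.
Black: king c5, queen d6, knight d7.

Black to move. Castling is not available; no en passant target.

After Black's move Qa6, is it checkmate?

yes

After Qa6: white king on a8; in check: yes, from the black queen on a6.
King squares — a7: attacked by Qa6; b7: attacked by Qa6; b8: attacked by Nd7.
White has no legal moves → checkmate.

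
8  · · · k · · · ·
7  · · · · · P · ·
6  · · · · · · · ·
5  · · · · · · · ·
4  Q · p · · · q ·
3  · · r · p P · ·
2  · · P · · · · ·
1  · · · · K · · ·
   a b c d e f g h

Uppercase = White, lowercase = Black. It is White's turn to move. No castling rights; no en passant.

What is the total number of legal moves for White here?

23

White to move; king on e1.
In check: no.
Legal moves: Qe8+, Qa8+, Qd7+, Qa7, Qc6, Qa6, Qb5, Qa5+, Qxc4, Qb4, Qb3, Qa3, Qa2, Qa1, Ke2, Kf1, Kd1, fxg4, f8=Q+, f8=R+, f8=B, f8=N, f4.
Count: 23.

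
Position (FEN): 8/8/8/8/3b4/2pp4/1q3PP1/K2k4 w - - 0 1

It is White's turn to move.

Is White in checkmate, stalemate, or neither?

checkmate

White to move; white king on a1.
In check: yes, from the black queen on b2.
King squares — b1: attacked by Qb2; a2: attacked by Qb2; b2: attacked by Pc3.
Legal moves for White: none.
In check with no legal moves → checkmate.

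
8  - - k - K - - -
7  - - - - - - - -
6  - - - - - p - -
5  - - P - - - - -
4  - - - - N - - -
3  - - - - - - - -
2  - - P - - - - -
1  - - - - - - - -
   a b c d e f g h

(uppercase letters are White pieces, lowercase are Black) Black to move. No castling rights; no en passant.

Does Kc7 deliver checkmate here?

After Kc7: white king on e8; in check: no.
White is not in check, so this cannot be checkmate.

no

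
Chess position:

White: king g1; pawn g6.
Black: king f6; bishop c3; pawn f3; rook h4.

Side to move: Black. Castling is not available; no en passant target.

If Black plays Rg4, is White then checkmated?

no

After Rg4: white king on g1; in check: yes, from the black rook on g4.
White has 4 legal replies: Kh2, Kf2, Kh1, Kf1.
In check but a legal move exists → not checkmate.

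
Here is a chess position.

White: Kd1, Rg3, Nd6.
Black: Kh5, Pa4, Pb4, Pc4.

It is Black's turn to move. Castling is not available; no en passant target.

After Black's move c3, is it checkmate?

After c3: white king on d1; in check: no.
White is not in check, so this cannot be checkmate.

no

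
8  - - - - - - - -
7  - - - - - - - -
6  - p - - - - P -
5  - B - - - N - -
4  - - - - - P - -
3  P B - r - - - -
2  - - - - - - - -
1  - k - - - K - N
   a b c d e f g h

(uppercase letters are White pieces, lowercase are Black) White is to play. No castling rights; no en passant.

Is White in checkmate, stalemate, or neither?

White to move; white king on f1.
In check: no.
Legal moves for White include: Ng7, Ne7, Nh6, Nd6, Nh4, Nd4, Nfg3, Ne3, Be8, Bd7, Bc6, Ba6, B5c4, B5a4, Bxd3+, Bg8, Bf7, Be6, ... (list truncated; more exist).
White has legal moves and is not in check → neither.

neither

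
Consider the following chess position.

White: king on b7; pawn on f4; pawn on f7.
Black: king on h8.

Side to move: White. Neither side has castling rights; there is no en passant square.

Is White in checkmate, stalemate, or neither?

neither

White to move; white king on b7.
In check: no.
Legal moves for White: Kc8, Kb8, Ka8, Kc7, Ka7, Kc6, Kb6, Ka6, f8=Q+, f8=R+, f8=B, f8=N, f5.
White has 13 legal moves and is not in check → neither.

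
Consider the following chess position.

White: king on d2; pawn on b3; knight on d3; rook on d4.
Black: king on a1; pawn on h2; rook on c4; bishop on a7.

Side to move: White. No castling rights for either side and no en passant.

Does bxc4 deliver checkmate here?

After bxc4: black king on a1; in check: no.
Black is not in check, so this cannot be checkmate.

no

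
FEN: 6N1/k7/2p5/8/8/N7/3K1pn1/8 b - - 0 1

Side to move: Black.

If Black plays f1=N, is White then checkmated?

no

After f1=N: white king on d2; in check: yes, from the black knight on f1.
White has 6 legal replies: Kd3, Kc3, Ke2, Kc2, Kd1, Kc1.
In check but a legal move exists → not checkmate.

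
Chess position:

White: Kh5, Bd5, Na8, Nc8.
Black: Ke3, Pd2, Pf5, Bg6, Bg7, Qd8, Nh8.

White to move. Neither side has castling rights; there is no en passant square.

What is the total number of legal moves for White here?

White to move; king on h5.
In check: yes, from the black bishop on g6.
Legal moves: none.
Count: 0.

0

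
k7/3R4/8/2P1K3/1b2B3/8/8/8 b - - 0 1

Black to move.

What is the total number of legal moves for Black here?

1

Black to move; king on a8.
In check: yes, from the white bishop on e4.
Legal moves: Kb8.
Count: 1.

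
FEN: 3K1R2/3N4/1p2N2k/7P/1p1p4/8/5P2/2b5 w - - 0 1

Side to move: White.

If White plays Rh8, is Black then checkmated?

yes

After Rh8: black king on h6; in check: yes, from the white rook on h8.
King squares — g5: attacked by Ne6; h5: attacked by Rh8; g6: attacked by Ph5; g7: attacked by Ne6; h7: attacked by Rh8.
Black has no legal moves → checkmate.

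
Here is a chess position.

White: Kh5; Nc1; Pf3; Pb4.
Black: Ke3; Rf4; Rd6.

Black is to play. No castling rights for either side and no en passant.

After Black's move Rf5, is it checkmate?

After Rf5: white king on h5; in check: yes, from the black rook on f5.
White has 2 legal replies: Kh4, Kg4.
In check but a legal move exists → not checkmate.

no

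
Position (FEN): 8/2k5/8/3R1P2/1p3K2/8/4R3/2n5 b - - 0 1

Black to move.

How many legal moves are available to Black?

Black to move; king on c7.
In check: no.
Legal moves: Kc8, Kb8, Kb7, Kc6, Kb6, Nd3+, Nb3, Nxe2+, Na2, b3.
Count: 10.

10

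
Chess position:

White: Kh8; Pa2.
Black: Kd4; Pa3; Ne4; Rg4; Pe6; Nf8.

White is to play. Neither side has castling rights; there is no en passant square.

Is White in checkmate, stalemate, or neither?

stalemate

White to move; white king on h8.
In check: no.
King squares — g7: attacked by Rg4; h7: attacked by Nf8; g8: attacked by Rg4.
Legal moves for White: none.
Not in check and no legal moves → stalemate.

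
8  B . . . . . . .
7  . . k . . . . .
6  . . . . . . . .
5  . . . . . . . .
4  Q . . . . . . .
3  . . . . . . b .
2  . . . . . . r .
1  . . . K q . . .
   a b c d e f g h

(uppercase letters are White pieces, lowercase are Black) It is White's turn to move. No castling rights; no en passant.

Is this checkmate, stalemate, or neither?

White to move; white king on d1.
In check: yes, from the black queen on e1.
King squares — c1: attacked by Qe1; e1: attacked by Bg3; c2: attacked by Rg2; d2: attacked by Qe1; e2: attacked by Qe1.
Legal moves for White: none.
In check with no legal moves → checkmate.

checkmate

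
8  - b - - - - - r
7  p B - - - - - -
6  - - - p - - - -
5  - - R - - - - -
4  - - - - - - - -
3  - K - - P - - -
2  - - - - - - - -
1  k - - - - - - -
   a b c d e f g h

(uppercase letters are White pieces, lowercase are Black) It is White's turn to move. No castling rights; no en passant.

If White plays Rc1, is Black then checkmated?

After Rc1: black king on a1; in check: yes, from the white rook on c1.
King squares — b1: attacked by Rc1; a2: attacked by Kb3; b2: attacked by Kb3.
Black has no legal moves → checkmate.

yes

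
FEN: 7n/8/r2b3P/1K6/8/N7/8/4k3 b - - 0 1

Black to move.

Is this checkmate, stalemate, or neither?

Black to move; black king on e1.
In check: no.
Legal moves for Black include: Nf7, Ng6, Bf8, Bb8, Be7, Bc7, Be5, Bc5, Bf4, Bb4, Bg3, Bxa3, Bh2, Ra8, Ra7, Rc6, Rb6+, Ra5+, ... (list truncated; more exist).
Black has legal moves and is not in check → neither.

neither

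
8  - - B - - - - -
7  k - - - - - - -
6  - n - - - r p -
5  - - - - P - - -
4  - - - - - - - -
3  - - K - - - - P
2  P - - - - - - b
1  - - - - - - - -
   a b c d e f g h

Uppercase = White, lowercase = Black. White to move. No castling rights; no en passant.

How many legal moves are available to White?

18

White to move; king on c3.
In check: no.
Legal moves: Bd7, Bb7, Be6, Ba6, Bf5, Bg4, Kd4, Kb4, Kd3, Kb3, Kd2, Kc2, Kb2, exf6, e6, h4, a3, a4.
Count: 18.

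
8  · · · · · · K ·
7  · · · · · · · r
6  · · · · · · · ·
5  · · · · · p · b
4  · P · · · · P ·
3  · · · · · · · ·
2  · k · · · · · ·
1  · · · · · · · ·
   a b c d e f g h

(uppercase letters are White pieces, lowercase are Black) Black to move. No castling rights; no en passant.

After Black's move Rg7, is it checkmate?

no

After Rg7: white king on g8; in check: yes, from the black rook on g7.
White has 3 legal replies: Kh8, Kf8, Kxg7.
In check but a legal move exists → not checkmate.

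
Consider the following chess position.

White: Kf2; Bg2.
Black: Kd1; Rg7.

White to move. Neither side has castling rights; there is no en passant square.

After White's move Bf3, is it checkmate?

After Bf3: black king on d1; in check: yes, from the white bishop on f3.
Black has 3 legal replies: Kd2, Kc2, Kc1.
In check but a legal move exists → not checkmate.

no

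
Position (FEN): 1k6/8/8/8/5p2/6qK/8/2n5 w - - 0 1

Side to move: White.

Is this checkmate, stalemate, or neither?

White to move; white king on h3.
In check: yes, from the black queen on g3.
King squares — g2: attacked by Qg3; h2: attacked by Qg3; g3: attacked by Pf4; g4: attacked by Qg3; h4: attacked by Qg3.
Legal moves for White: none.
In check with no legal moves → checkmate.

checkmate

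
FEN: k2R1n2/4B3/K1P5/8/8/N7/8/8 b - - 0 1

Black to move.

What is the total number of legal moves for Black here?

Black to move; king on a8.
In check: yes, from the white rook on d8.
Legal moves: none.
Count: 0.

0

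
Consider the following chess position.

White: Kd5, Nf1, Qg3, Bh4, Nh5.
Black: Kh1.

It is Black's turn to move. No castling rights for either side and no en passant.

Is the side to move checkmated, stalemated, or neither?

stalemate

Black to move; black king on h1.
In check: no.
King squares — g1: attacked by Qg3; g2: attacked by Qg3; h2: attacked by Nf1.
Legal moves for Black: none.
Not in check and no legal moves → stalemate.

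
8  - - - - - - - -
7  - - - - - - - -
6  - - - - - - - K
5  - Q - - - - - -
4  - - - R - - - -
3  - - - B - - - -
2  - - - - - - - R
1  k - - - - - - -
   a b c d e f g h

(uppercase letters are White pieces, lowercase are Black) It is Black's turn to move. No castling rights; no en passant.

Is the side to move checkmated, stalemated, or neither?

Black to move; black king on a1.
In check: no.
King squares — b1: attacked by Bd3; a2: attacked by Rh2; b2: attacked by Rh2.
Legal moves for Black: none.
Not in check and no legal moves → stalemate.

stalemate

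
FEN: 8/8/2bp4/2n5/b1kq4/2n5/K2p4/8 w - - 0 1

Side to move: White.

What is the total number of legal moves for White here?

3

White to move; king on a2.
In check: yes, from the black knight on c3.
Legal moves: Ka3, Kb2, Ka1.
Count: 3.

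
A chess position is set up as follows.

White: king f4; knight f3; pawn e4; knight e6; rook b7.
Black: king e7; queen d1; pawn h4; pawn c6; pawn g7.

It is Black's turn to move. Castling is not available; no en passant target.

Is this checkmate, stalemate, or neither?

Black to move; black king on e7.
In check: yes, from the white rook on b7.
Legal moves for Black: Ke8, Kf6, Kxe6, Kd6, Qd7.
Black is in check but has 5 legal moves → neither.

neither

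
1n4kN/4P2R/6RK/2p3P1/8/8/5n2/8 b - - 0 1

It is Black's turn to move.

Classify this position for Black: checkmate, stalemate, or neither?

Black to move; black king on g8.
In check: yes, from the white rook on g6.
King squares — f7: attacked by Rh7; g7: attacked by Rg6; h7: attacked by Kh6; f8: attacked by Pe7; h8: attacked by Rh7.
Legal moves for Black: none.
In check with no legal moves → checkmate.

checkmate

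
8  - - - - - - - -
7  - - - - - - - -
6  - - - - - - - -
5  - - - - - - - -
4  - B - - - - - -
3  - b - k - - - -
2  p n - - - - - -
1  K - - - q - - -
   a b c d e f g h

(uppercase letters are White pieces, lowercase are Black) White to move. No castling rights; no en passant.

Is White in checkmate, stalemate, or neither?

neither

White to move; white king on a1.
In check: yes, from the black queen on e1.
Legal moves for White: Kxb2, Bxe1.
White is in check but has 2 legal moves → neither.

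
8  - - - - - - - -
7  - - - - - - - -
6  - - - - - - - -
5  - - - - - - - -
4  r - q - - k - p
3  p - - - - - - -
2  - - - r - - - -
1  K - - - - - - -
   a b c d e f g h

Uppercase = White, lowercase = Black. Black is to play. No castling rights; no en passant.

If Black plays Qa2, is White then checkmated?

yes

After Qa2: white king on a1; in check: yes, from the black queen on a2.
King squares — b1: attacked by Qa2; a2: attacked by Rd2; b2: attacked by Qa2.
White has no legal moves → checkmate.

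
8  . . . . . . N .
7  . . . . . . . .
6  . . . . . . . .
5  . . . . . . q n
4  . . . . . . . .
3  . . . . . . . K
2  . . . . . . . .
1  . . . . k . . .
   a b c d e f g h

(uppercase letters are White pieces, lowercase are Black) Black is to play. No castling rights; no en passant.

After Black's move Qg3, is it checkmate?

After Qg3: white king on h3; in check: yes, from the black queen on g3.
King squares — g2: attacked by Qg3; h2: attacked by Qg3; g3: attacked by Nh5; g4: attacked by Qg3; h4: attacked by Qg3.
White has no legal moves → checkmate.

yes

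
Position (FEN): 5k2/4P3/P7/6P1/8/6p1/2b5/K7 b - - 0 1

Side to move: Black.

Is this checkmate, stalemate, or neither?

Black to move; black king on f8.
In check: yes, from the white pawn on e7.
King squares — e7: available; f7: available; g7: available; e8: available; g8: available.
Legal moves for Black: Kg8, Ke8, Kg7, Kf7, Kxe7.
Black is in check but has 5 legal moves → neither.

neither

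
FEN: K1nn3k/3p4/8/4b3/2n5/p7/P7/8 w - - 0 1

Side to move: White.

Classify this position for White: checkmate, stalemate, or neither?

stalemate

White to move; white king on a8.
In check: no.
King squares — a7: attacked by Nc8; b7: attacked by Nd8; b8: attacked by Be5.
Legal moves for White: none.
Not in check and no legal moves → stalemate.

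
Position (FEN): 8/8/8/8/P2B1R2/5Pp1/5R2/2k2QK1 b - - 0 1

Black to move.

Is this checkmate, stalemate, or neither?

Black to move; black king on c1.
In check: yes, from the white queen on f1.
King squares — b1: attacked by Qf1; d1: attacked by Qf1; b2: attacked by Rf2; c2: attacked by Rf2; d2: attacked by Rf2.
Legal moves for Black: none.
In check with no legal moves → checkmate.

checkmate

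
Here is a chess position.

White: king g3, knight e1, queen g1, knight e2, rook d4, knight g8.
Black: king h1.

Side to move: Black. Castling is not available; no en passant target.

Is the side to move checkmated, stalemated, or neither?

checkmate

Black to move; black king on h1.
In check: yes, from the white queen on g1.
King squares — g1: attacked by Ne2; g2: attacked by Ne1; h2: attacked by Qg1.
Legal moves for Black: none.
In check with no legal moves → checkmate.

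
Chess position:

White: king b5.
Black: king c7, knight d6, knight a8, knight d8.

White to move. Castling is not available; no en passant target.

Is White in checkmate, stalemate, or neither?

White to move; white king on b5.
In check: yes, from the black knight on d6.
King squares — a4: available; b4: available; c4: attacked by Nd6; a5: available; c5: available; a6: available; b6: attacked by Kc7; c6: attacked by Kc7.
Legal moves for White: Ka6, Kc5, Ka5, Kb4, Ka4.
White is in check but has 5 legal moves → neither.

neither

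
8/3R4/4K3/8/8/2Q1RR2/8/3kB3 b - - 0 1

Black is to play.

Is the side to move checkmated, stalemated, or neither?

Black to move; black king on d1.
In check: yes, from the white rook on d7.
King squares — c1: attacked by Qc3; e1: attacked by Qc3; c2: attacked by Qc3; d2: attacked by Be1; e2: attacked by Re3.
Legal moves for Black: none.
In check with no legal moves → checkmate.

checkmate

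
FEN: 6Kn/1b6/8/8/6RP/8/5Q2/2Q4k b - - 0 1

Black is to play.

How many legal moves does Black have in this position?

0

Black to move; king on h1.
In check: yes, from the white queen on c1.
Legal moves: none.
Count: 0.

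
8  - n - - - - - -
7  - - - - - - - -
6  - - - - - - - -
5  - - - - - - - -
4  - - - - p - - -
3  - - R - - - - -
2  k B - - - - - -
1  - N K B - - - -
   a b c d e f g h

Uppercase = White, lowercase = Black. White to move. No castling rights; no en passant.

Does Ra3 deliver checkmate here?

After Ra3: black king on a2; in check: yes, from the white rook on a3.
King squares — a1: attacked by Bb2; b1: attacked by Kc1; b2: attacked by Kc1; a3: attacked by Nb1; b3: attacked by Bd1.
Black has no legal moves → checkmate.

yes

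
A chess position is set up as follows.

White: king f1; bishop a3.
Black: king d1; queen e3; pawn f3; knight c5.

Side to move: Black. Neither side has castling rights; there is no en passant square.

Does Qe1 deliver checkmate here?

yes

After Qe1: white king on f1; in check: yes, from the black queen on e1.
King squares — e1: attacked by Kd1; g1: attacked by Qe1; e2: attacked by Kd1; f2: attacked by Qe1; g2: attacked by Pf3.
White has no legal moves → checkmate.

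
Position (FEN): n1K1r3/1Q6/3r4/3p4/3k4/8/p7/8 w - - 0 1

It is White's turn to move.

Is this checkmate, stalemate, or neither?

White to move; white king on c8.
In check: yes, from the black rook on e8.
King squares — b7: own queen; c7: attacked by Na8; d7: attacked by Rd6; b8: attacked by Re8; d8: attacked by Rd6.
Legal moves for White: none.
In check with no legal moves → checkmate.

checkmate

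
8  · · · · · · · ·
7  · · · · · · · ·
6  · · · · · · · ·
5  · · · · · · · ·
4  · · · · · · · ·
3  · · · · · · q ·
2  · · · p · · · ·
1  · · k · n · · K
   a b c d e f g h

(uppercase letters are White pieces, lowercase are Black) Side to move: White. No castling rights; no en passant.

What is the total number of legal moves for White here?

White to move; king on h1.
In check: no.
Legal moves: none.
Count: 0.

0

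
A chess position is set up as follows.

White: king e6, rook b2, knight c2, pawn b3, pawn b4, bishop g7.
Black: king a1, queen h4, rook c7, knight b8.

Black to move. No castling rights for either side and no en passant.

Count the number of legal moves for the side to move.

Black to move; king on a1.
In check: yes, from the white knight on c2.
Legal moves: Rxc2.
Count: 1.

1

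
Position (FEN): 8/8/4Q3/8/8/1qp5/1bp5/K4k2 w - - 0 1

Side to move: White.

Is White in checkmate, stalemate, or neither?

checkmate

White to move; white king on a1.
In check: yes, from the black bishop on b2.
King squares — b1: attacked by Pc2; a2: attacked by Qb3; b2: attacked by Qb3.
Legal moves for White: none.
In check with no legal moves → checkmate.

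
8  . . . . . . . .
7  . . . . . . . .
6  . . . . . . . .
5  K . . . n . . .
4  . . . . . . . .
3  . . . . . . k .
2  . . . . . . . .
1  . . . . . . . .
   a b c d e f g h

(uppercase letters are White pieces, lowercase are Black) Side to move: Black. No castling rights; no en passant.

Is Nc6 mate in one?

After Nc6: white king on a5; in check: yes, from the black knight on c6.
White has 4 legal replies: Kb6, Ka6, Kb5, Ka4.
In check but a legal move exists → not checkmate.

no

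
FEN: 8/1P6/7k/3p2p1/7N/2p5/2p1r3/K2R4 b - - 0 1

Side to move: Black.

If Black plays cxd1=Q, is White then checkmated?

yes

After cxd1=Q: white king on a1; in check: yes, from the black queen on d1.
King squares — b1: attacked by Qd1; a2: attacked by Re2; b2: attacked by Re2.
White has no legal moves → checkmate.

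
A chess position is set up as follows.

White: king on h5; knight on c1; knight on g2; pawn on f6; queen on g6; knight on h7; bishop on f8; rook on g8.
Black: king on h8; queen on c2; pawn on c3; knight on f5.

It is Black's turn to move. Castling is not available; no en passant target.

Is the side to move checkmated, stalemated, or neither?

checkmate

Black to move; black king on h8.
In check: yes, from the white rook on g8.
King squares — g7: attacked by Pf6; h7: attacked by Qg6; g8: attacked by Qg6.
Legal moves for Black: none.
In check with no legal moves → checkmate.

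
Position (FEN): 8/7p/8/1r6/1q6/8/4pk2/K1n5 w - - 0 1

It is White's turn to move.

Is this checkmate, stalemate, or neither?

White to move; white king on a1.
In check: no.
King squares — b1: attacked by Qb4; a2: attacked by Nc1; b2: attacked by Qb4.
Legal moves for White: none.
Not in check and no legal moves → stalemate.

stalemate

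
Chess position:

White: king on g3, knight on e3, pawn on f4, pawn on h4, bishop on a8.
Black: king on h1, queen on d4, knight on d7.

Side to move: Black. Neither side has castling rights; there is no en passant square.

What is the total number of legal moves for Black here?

3

Black to move; king on h1.
In check: yes, from the white bishop on a8.
Legal moves: Kg1, Qd5, Qe4.
Count: 3.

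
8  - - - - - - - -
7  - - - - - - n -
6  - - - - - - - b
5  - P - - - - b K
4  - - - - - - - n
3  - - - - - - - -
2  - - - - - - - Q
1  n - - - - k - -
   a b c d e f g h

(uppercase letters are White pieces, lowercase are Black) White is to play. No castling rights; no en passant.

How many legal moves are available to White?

1

White to move; king on h5.
In check: yes, from the black knight on g7.
Legal moves: Kg4.
Count: 1.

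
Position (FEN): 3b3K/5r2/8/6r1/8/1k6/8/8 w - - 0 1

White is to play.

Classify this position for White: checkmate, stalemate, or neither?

stalemate

White to move; white king on h8.
In check: no.
King squares — g7: attacked by Rg5; h7: attacked by Rf7; g8: attacked by Rg5.
Legal moves for White: none.
Not in check and no legal moves → stalemate.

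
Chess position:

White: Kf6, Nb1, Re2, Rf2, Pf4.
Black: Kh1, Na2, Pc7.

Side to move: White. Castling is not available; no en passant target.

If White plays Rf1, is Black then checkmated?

After Rf1: black king on h1; in check: yes, from the white rook on f1.
King squares — g1: attacked by Rf1; g2: attacked by Re2; h2: attacked by Re2.
Black has no legal moves → checkmate.

yes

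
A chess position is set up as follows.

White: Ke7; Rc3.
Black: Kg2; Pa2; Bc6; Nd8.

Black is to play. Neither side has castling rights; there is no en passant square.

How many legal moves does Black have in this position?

Black to move; king on g2.
In check: no.
Legal moves: Nf7, Nb7, Ne6, Be8, Ba8, Bd7, Bb7, Bd5, Bb5, Be4, Ba4, Bf3, Kh2, Kf2, Kh1, Kg1, Kf1, a1=Q, a1=R, a1=B, a1=N.
Count: 21.

21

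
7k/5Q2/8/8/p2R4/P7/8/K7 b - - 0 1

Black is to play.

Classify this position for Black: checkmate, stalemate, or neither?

Black to move; black king on h8.
In check: no.
King squares — g7: attacked by Qf7; h7: attacked by Qf7; g8: attacked by Qf7.
Legal moves for Black: none.
Not in check and no legal moves → stalemate.

stalemate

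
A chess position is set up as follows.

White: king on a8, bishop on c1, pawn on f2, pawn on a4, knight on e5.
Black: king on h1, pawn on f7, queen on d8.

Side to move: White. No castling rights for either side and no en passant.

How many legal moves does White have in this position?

White to move; king on a8.
In check: yes, from the black queen on d8.
Legal moves: Kb7, Ka7.
Count: 2.

2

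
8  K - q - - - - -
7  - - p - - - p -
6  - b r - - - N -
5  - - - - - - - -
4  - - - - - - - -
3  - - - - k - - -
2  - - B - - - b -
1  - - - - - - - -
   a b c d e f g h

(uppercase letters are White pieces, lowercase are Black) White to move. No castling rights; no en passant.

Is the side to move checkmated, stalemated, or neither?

White to move; white king on a8.
In check: yes, from the black queen on c8.
King squares — a7: attacked by Bb6; b7: attacked by Qc8; b8: attacked by Qc8.
Legal moves for White: none.
In check with no legal moves → checkmate.

checkmate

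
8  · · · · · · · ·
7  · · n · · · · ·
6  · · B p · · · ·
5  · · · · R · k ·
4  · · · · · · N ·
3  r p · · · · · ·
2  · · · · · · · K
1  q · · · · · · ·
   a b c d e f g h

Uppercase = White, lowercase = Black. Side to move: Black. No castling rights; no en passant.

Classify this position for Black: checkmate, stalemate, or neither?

neither

Black to move; black king on g5.
In check: yes, from the white rook on e5.
King squares — f4: available; g4: available; h4: available; f5: attacked by Re5; h5: attacked by Re5; f6: attacked by Ng4; g6: available; h6: attacked by Ng4.
Legal moves for Black: Kg6, Kh4, Kxg4, Kf4, Qxe5+, dxe5.
Black is in check but has 6 legal moves → neither.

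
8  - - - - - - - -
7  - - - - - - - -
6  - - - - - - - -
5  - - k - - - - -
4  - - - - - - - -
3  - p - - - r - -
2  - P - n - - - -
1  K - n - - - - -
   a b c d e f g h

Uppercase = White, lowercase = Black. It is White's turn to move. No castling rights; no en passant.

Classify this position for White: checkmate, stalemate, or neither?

stalemate

White to move; white king on a1.
In check: no.
King squares — b1: attacked by Nd2; a2: attacked by Nc1; b2: own pawn.
Legal moves for White: none.
Not in check and no legal moves → stalemate.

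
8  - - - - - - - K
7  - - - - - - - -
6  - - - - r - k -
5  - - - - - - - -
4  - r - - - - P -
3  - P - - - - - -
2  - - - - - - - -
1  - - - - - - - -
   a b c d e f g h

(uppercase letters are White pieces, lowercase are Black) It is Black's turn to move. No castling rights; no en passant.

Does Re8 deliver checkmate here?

After Re8: white king on h8; in check: yes, from the black rook on e8.
King squares — g7: attacked by Kg6; h7: attacked by Kg6; g8: attacked by Re8.
White has no legal moves → checkmate.

yes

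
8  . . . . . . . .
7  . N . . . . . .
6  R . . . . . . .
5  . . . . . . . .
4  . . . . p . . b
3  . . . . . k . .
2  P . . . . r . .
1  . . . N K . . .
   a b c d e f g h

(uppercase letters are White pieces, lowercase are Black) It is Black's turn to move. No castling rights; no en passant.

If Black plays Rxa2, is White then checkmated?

no

After Rxa2: white king on e1; in check: yes, from the black bishop on h4.
White has 2 legal replies: Kf1, Nf2.
In check but a legal move exists → not checkmate.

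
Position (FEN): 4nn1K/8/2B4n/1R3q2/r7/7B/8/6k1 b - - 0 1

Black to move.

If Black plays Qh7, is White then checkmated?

yes

After Qh7: white king on h8; in check: yes, from the black queen on h7.
King squares — g7: attacked by Qh7; h7: attacked by Nf8; g8: attacked by Nh6.
White has no legal moves → checkmate.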